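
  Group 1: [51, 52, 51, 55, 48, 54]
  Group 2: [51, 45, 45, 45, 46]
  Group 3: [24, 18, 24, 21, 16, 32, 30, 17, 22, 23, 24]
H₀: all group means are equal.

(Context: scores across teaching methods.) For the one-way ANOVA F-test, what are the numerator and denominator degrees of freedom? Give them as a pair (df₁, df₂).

k = 3 groups, N = 22 total
df = (k−1, N−k) = (3−1, 22−3) = (2, 19)

degrees of freedom = [2, 19]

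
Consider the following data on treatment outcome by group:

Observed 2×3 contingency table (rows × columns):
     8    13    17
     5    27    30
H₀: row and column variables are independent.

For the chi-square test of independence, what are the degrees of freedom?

degrees of freedom = 2

df = (r−1)(c−1) = (2−1)·(3−1) = 2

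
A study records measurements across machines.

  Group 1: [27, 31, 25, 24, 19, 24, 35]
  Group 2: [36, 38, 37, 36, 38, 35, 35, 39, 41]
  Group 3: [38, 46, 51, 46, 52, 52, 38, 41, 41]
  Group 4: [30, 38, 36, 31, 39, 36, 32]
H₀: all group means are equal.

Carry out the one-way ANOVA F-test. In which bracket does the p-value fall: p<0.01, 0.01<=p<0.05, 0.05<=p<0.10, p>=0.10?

p-value bracket: p<0.01

Group means [26.43, 37.22, 45.00, 34.57], grand mean 36.469
SSB = Σnᵢ(x̄ᵢ−x̄)² = 1390.985; SSW = ΣΣ(x−x̄ᵢ)² = 536.984
MSB = 1390.985/3 = 463.6615; MSW = 536.984/28 = 19.1780
F = MSB/MSW = 24.1767
df = (3, 28)
p-value (upper-tail) = 0.00000
→ bracket: p<0.01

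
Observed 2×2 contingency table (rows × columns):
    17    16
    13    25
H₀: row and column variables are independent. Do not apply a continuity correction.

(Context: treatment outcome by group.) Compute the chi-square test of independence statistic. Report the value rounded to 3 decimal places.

Row totals [33, 38], col totals [30, 41], n=71
χ² = (17−13.94)²/13.94 + (16−19.06)²/19.06 + (13−16.06)²/16.06 + (25−21.94)²/21.94 = 2.1676
df = 1

test statistic = 2.168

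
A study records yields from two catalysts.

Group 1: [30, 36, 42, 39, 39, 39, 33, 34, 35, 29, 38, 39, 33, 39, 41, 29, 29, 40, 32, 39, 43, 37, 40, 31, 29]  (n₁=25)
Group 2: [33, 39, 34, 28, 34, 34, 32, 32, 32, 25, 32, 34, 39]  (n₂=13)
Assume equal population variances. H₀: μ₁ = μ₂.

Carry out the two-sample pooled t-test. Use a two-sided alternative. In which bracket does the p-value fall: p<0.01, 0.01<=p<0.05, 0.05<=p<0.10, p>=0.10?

x̄₁=35.800, s₁=4.546, n₁=25
x̄₂=32.923, s₂=3.752, n₂=13
s_p² = [24·4.546² + 12·3.752²]/36 = 18.4701
SE = √(s_p²·(1/25+1/13)) = 1.4696
t = (35.800−32.923)/1.4696 = 1.9577
df = 36
p-value (two-sided) = 0.05805
→ bracket: 0.05<=p<0.10

p-value bracket: 0.05<=p<0.10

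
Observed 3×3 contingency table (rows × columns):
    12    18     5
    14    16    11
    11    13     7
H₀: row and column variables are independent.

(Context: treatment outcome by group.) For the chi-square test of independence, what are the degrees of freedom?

degrees of freedom = 4

df = (r−1)(c−1) = (3−1)·(3−1) = 4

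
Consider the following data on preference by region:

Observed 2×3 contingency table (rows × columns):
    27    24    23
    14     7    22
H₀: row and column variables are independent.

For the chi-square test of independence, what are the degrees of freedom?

degrees of freedom = 2

df = (r−1)(c−1) = (2−1)·(3−1) = 2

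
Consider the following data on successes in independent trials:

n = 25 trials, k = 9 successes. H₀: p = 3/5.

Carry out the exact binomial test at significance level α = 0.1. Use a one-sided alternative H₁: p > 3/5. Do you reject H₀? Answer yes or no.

reject H₀: no

Exact binomial: n=25, k=9, p₀=3/5=0.6000
P(X≥9) from Σ C(n,i)·p₀^i·(1−p₀)^(n−i)
p-value (one-sided, H₁ greater) = 0.99567
At α=0.1: p ≥ α → fail to reject H₀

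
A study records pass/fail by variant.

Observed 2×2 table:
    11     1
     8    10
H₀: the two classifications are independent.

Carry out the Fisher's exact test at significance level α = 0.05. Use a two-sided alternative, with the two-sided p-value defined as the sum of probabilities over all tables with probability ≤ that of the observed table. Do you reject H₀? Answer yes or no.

reject H₀: yes

Margins: r₁=12, r₂=18, c₁=19, c₂=11, n=30
p_obs = C(12,11)·C(18,8)/C(30,19); sum pmf over tables with pmf ≤ p_obs
p-value (two-sided) = 0.01823
At α=0.05: p < α → reject H₀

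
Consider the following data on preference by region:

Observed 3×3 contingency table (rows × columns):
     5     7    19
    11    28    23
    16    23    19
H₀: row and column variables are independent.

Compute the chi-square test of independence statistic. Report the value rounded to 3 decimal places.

Row totals [31, 62, 58], col totals [32, 58, 61], n=151
χ² = (5−6.57)²/6.57 + (7−11.91)²/11.91 + (19−12.52)²/12.52 + (11−13.14)²/13.14 + (28−23.81)²/23.81 + (23−25.05)²/25.05 + (16−12.29)²/12.29 + (23−22.28)²/22.28 + (19−23.43)²/23.43 = 8.9783
df = 4

test statistic = 8.978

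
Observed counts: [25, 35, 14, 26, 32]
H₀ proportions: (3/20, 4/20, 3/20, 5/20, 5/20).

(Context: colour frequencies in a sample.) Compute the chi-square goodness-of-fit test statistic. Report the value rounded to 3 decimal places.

n = 132; E_i = n·p_i = [19.80, 26.40, 19.80, 33.00, 33.00]
χ² = (25−19.80)²/19.80 + (35−26.40)²/26.40 + (14−19.80)²/19.80 + (26−33.00)²/33.00 + (32−33.00)²/33.00 = 7.3813
df = 4

test statistic = 7.381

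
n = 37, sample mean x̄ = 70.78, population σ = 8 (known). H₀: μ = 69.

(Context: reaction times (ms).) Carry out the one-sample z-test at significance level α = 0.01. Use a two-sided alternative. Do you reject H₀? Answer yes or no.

SE = σ/√n = 8/√37 = 1.3152
z = (x̄−μ₀)/SE = (70.78−69)/1.3152 = 1.3534
p-value (two-sided) = 0.17592
At α=0.01: p ≥ α → fail to reject H₀

reject H₀: no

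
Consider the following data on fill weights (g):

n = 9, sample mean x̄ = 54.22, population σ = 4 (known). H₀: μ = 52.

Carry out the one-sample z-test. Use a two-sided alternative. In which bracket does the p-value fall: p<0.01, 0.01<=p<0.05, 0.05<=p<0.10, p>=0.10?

SE = σ/√n = 4/√9 = 1.3333
z = (x̄−μ₀)/SE = (54.22−52)/1.3333 = 1.6650
p-value (two-sided) = 0.09591
→ bracket: 0.05<=p<0.10

p-value bracket: 0.05<=p<0.10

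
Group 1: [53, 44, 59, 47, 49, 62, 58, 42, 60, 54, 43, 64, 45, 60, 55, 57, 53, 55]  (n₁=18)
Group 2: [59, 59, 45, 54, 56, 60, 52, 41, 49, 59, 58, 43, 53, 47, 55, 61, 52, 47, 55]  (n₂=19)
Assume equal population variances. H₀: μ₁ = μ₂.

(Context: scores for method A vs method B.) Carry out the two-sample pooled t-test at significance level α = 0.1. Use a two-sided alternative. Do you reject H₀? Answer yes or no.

x̄₁=53.333, s₁=6.869, n₁=18
x̄₂=52.895, s₂=6.064, n₂=19
s_p² = [17·6.869² + 18·6.064²]/35 = 41.8226
SE = √(s_p²·(1/18+1/19)) = 2.1271
t = (53.333−52.895)/2.1271 = 0.2062
df = 35
p-value (two-sided) = 0.83784
At α=0.1: p ≥ α → fail to reject H₀

reject H₀: no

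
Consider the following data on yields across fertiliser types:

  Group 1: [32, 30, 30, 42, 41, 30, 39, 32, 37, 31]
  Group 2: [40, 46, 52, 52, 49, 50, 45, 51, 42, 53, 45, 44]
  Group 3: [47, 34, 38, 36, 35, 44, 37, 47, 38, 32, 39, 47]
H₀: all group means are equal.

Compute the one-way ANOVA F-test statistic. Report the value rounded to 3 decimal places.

Group means [34.40, 47.42, 39.50], grand mean 40.794
SSB = Σnᵢ(x̄ᵢ−x̄)² = 955.242; SSW = ΣΣ(x−x̄ᵢ)² = 734.317
MSB = 955.242/2 = 477.6211; MSW = 734.317/31 = 23.6876
F = MSB/MSW = 20.1633
df = (2, 31)

test statistic = 20.163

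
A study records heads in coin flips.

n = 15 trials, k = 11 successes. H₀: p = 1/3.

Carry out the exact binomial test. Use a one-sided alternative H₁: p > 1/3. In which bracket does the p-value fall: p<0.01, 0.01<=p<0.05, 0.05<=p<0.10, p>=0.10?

Exact binomial: n=15, k=11, p₀=1/3=0.3333
P(X≥11) from Σ C(n,i)·p₀^i·(1−p₀)^(n−i)
p-value (one-sided, H₁ greater) = 0.00181
→ bracket: p<0.01

p-value bracket: p<0.01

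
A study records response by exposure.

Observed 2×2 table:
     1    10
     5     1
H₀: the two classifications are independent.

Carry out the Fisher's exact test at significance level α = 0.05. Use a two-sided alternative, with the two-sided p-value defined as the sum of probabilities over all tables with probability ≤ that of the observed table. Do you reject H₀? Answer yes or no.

Margins: r₁=11, r₂=6, c₁=6, c₂=11, n=17
p_obs = C(11,1)·C(6,5)/C(17,6); sum pmf over tables with pmf ≤ p_obs
p-value (two-sided) = 0.00541
At α=0.05: p < α → reject H₀

reject H₀: yes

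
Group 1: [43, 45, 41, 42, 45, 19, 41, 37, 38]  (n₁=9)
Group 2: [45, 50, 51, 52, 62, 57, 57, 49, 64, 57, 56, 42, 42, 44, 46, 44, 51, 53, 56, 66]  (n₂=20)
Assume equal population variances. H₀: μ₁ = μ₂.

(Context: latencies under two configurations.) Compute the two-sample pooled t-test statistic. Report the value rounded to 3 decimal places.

x̄₁=39.000, s₁=7.984, n₁=9
x̄₂=52.200, s₂=7.164, n₂=20
s_p² = [8·7.984² + 19·7.164²]/27 = 55.0074
SE = √(s_p²·(1/9+1/20)) = 2.9770
t = (39.000−52.200)/2.9770 = -4.4341
df = 27

test statistic = -4.434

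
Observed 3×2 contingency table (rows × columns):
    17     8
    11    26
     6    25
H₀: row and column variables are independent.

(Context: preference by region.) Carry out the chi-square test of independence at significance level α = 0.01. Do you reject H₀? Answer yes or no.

Row totals [25, 37, 31], col totals [34, 59], n=93
χ² = (17−9.14)²/9.14 + (8−15.86)²/15.86 + (11−13.53)²/13.53 + (26−23.47)²/23.47 + (6−11.33)²/11.33 + (25−19.67)²/19.67 = 15.3554
df = 2
p-value (upper-tail) = 0.00046
At α=0.01: p < α → reject H₀

reject H₀: yes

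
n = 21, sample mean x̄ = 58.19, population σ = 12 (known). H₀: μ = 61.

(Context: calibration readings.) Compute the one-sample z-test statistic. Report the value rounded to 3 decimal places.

SE = σ/√n = 12/√21 = 2.6186
z = (x̄−μ₀)/SE = (58.19−61)/2.6186 = -1.0731

test statistic = -1.073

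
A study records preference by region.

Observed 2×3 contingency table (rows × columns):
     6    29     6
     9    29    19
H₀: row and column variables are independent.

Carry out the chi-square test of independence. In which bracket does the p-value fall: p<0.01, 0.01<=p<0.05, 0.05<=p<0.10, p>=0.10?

p-value bracket: 0.05<=p<0.10

Row totals [41, 57], col totals [15, 58, 25], n=98
χ² = (6−6.28)²/6.28 + (29−24.27)²/24.27 + (6−10.46)²/10.46 + (9−8.72)²/8.72 + (29−33.73)²/33.73 + (19−14.54)²/14.54 = 4.8778
df = 2
p-value (upper-tail) = 0.08726
→ bracket: 0.05<=p<0.10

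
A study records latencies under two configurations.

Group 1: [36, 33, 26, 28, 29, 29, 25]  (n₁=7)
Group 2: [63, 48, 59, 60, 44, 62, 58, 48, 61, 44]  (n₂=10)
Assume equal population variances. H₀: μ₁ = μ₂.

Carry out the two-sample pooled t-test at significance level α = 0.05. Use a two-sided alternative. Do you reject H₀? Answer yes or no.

x̄₁=29.429, s₁=3.867, n₁=7
x̄₂=54.700, s₂=7.732, n₂=10
s_p² = [6·3.867² + 9·7.732²]/15 = 41.8543
SE = √(s_p²·(1/7+1/10)) = 3.1882
t = (29.429−54.700)/3.1882 = -7.9266
df = 15
p-value (two-sided) = 0.00000
At α=0.05: p < α → reject H₀

reject H₀: yes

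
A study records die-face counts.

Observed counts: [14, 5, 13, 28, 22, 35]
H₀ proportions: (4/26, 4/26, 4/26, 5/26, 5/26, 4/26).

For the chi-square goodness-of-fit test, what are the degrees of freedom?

df = k − 1 = 6 − 1 = 5

degrees of freedom = 5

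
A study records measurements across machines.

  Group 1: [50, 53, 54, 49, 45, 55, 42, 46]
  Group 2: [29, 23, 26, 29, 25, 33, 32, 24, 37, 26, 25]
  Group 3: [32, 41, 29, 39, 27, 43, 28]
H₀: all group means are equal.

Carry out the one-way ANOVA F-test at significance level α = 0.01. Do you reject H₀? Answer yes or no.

Group means [49.25, 28.09, 34.14], grand mean 36.231
SSB = Σnᵢ(x̄ᵢ−x̄)² = 2115.349; SSW = ΣΣ(x−x̄ᵢ)² = 611.266
MSB = 2115.349/2 = 1057.6746; MSW = 611.266/23 = 26.5768
F = MSB/MSW = 39.7969
df = (2, 23)
p-value (upper-tail) = 0.00000
At α=0.01: p < α → reject H₀

reject H₀: yes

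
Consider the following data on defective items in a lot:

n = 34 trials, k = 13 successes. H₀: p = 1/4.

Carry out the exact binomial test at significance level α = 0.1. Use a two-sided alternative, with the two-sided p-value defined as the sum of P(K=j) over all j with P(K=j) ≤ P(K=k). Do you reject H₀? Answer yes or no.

Exact binomial: n=34, k=13, p₀=1/4=0.2500
P(X=j) = C(n,j)·p₀^j·(1−p₀)^(n−j); p = Σ P(X=j) over j with P(X=j) ≤ P(X=13)
p-value (two-sided) = 0.11009
At α=0.1: p ≥ α → fail to reject H₀

reject H₀: no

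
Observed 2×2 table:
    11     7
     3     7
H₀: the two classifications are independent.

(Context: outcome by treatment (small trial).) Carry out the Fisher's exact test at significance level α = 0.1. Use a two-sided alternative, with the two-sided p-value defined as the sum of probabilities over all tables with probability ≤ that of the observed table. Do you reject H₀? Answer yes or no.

reject H₀: no

Margins: r₁=18, r₂=10, c₁=14, c₂=14, n=28
p_obs = C(18,11)·C(10,3)/C(28,14); sum pmf over tables with pmf ≤ p_obs
p-value (two-sided) = 0.23646
At α=0.1: p ≥ α → fail to reject H₀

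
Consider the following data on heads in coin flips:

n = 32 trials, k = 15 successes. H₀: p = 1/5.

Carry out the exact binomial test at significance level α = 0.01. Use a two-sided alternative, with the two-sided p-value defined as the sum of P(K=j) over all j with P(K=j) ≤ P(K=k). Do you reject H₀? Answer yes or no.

reject H₀: yes

Exact binomial: n=32, k=15, p₀=1/5=0.2000
P(X=j) = C(n,j)·p₀^j·(1−p₀)^(n−j); p = Σ P(X=j) over j with P(X=j) ≤ P(X=15)
p-value (two-sided) = 0.00056
At α=0.01: p < α → reject H₀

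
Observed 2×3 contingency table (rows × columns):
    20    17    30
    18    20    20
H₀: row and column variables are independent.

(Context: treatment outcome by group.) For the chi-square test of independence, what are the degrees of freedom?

df = (r−1)(c−1) = (2−1)·(3−1) = 2

degrees of freedom = 2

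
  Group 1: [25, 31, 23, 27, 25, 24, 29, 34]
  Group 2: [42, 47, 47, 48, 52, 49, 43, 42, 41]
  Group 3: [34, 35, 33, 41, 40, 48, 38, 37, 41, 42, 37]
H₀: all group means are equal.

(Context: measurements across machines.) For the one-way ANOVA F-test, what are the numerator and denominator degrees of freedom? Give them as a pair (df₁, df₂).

degrees of freedom = [2, 25]

k = 3 groups, N = 28 total
df = (k−1, N−k) = (3−1, 28−3) = (2, 25)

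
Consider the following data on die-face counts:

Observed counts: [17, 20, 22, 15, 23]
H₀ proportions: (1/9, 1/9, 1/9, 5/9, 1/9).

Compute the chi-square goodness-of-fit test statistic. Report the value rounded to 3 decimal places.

test statistic = 65.093

n = 97; E_i = n·p_i = [10.78, 10.78, 10.78, 53.89, 10.78]
χ² = (17−10.78)²/10.78 + (20−10.78)²/10.78 + (22−10.78)²/10.78 + (15−53.89)²/53.89 + (23−10.78)²/10.78 = 65.0928
df = 4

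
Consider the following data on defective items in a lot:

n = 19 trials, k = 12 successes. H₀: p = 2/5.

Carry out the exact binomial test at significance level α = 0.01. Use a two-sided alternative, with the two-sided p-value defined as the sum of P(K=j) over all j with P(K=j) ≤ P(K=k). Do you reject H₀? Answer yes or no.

reject H₀: no

Exact binomial: n=19, k=12, p₀=2/5=0.4000
P(X=j) = C(n,j)·p₀^j·(1−p₀)^(n−j); p = Σ P(X=j) over j with P(X=j) ≤ P(X=12)
p-value (two-sided) = 0.05819
At α=0.01: p ≥ α → fail to reject H₀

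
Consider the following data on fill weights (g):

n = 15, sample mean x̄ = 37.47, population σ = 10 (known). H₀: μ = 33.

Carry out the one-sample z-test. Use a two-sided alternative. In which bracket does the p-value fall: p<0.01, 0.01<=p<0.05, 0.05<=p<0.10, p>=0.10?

p-value bracket: 0.05<=p<0.10

SE = σ/√n = 10/√15 = 2.5820
z = (x̄−μ₀)/SE = (37.47−33)/2.5820 = 1.7312
p-value (two-sided) = 0.08341
→ bracket: 0.05<=p<0.10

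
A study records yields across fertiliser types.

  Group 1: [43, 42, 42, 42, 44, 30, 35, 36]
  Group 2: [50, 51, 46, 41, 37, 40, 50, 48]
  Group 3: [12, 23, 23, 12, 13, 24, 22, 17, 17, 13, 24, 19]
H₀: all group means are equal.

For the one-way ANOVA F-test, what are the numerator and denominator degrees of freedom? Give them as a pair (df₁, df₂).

k = 3 groups, N = 28 total
df = (k−1, N−k) = (3−1, 28−3) = (2, 25)

degrees of freedom = [2, 25]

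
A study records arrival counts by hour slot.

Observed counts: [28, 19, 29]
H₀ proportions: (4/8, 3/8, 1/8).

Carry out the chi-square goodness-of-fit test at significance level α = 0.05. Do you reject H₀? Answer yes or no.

reject H₀: yes

n = 76; E_i = n·p_i = [38.00, 28.50, 9.50]
χ² = (28−38.00)²/38.00 + (19−28.50)²/28.50 + (29−9.50)²/9.50 = 45.8246
df = 2
p-value (upper-tail) = 0.00000
At α=0.05: p < α → reject H₀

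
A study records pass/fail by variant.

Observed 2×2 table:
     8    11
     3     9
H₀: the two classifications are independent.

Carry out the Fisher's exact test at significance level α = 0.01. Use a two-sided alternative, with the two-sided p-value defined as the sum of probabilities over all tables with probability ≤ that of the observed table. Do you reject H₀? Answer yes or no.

reject H₀: no

Margins: r₁=19, r₂=12, c₁=11, c₂=20, n=31
p_obs = C(19,8)·C(12,3)/C(31,11); sum pmf over tables with pmf ≤ p_obs
p-value (two-sided) = 0.45164
At α=0.01: p ≥ α → fail to reject H₀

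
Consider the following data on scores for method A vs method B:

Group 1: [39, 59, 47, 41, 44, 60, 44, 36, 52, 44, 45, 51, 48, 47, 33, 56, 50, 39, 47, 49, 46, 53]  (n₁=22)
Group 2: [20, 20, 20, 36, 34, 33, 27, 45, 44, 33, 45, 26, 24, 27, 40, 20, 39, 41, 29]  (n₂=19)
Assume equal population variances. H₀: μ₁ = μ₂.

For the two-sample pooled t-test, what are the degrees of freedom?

degrees of freedom = 39

df = n₁ + n₂ − 2 = 22 + 19 − 2 = 39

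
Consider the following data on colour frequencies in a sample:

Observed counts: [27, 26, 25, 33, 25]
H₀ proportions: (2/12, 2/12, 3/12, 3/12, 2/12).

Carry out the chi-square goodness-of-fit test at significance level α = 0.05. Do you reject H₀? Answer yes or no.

n = 136; E_i = n·p_i = [22.67, 22.67, 34.00, 34.00, 22.67]
χ² = (27−22.67)²/22.67 + (26−22.67)²/22.67 + (25−34.00)²/34.00 + (33−34.00)²/34.00 + (25−22.67)²/22.67 = 3.9706
df = 4
p-value (upper-tail) = 0.41000
At α=0.05: p ≥ α → fail to reject H₀

reject H₀: no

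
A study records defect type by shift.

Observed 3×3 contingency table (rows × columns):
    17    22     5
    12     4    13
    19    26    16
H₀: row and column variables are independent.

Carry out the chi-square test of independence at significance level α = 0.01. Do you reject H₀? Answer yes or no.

Row totals [44, 29, 61], col totals [48, 52, 34], n=134
χ² = (17−15.76)²/15.76 + (22−17.07)²/17.07 + (5−11.16)²/11.16 + (12−10.39)²/10.39 + (4−11.25)²/11.25 + (13−7.36)²/7.36 + (19−21.85)²/21.85 + (26−23.67)²/23.67 + (16−15.48)²/15.48 = 14.7916
df = 4
p-value (upper-tail) = 0.00515
At α=0.01: p < α → reject H₀

reject H₀: yes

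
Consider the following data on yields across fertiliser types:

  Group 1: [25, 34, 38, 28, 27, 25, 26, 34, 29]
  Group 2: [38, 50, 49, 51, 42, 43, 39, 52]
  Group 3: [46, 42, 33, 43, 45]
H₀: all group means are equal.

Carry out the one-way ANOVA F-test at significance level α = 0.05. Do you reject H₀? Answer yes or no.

reject H₀: yes

Group means [29.56, 45.50, 41.80], grand mean 38.136
SSB = Σnᵢ(x̄ᵢ−x̄)² = 1163.569; SSW = ΣΣ(x−x̄ᵢ)² = 503.022
MSB = 1163.569/2 = 581.7843; MSW = 503.022/19 = 26.4749
F = MSB/MSW = 21.9750
df = (2, 19)
p-value (upper-tail) = 0.00001
At α=0.05: p < α → reject H₀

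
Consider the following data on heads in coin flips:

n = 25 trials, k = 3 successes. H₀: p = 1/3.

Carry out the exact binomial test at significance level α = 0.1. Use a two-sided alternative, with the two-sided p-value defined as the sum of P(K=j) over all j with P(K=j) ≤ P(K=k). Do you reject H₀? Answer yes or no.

Exact binomial: n=25, k=3, p₀=1/3=0.3333
P(X=j) = C(n,j)·p₀^j·(1−p₀)^(n−j); p = Σ P(X=j) over j with P(X=j) ≤ P(X=3)
p-value (two-sided) = 0.03126
At α=0.1: p < α → reject H₀

reject H₀: yes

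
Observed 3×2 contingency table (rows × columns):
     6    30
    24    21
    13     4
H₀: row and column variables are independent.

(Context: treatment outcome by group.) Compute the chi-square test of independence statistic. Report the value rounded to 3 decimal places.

test statistic = 19.792

Row totals [36, 45, 17], col totals [43, 55], n=98
χ² = (6−15.80)²/15.80 + (30−20.20)²/20.20 + (24−19.74)²/19.74 + (21−25.26)²/25.26 + (13−7.46)²/7.46 + (4−9.54)²/9.54 = 19.7921
df = 2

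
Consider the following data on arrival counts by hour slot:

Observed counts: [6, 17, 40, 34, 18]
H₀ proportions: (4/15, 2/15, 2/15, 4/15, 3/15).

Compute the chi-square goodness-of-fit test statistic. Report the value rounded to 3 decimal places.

test statistic = 61.152

n = 115; E_i = n·p_i = [30.67, 15.33, 15.33, 30.67, 23.00]
χ² = (6−30.67)²/30.67 + (17−15.33)²/15.33 + (40−15.33)²/15.33 + (34−30.67)²/30.67 + (18−23.00)²/23.00 = 61.1522
df = 4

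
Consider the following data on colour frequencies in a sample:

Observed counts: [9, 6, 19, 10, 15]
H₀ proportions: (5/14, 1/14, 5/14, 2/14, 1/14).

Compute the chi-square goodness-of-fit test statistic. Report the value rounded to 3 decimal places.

n = 59; E_i = n·p_i = [21.07, 4.21, 21.07, 8.43, 4.21]
χ² = (9−21.07)²/21.07 + (6−4.21)²/4.21 + (19−21.07)²/21.07 + (10−8.43)²/8.43 + (15−4.21)²/4.21 = 35.7729
df = 4

test statistic = 35.773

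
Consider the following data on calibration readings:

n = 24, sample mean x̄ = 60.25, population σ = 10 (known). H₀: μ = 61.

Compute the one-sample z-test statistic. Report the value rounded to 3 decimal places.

test statistic = -0.367

SE = σ/√n = 10/√24 = 2.0412
z = (x̄−μ₀)/SE = (60.25−61)/2.0412 = -0.3674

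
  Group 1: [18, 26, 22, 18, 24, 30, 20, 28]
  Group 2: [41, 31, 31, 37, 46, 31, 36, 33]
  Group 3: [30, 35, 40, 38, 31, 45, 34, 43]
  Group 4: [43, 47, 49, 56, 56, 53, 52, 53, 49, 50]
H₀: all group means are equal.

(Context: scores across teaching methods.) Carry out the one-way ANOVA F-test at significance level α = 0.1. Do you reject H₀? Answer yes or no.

Group means [23.25, 35.75, 37.00, 50.80], grand mean 37.529
SSB = Σnᵢ(x̄ᵢ−x̄)² = 3419.871; SSW = ΣΣ(x−x̄ᵢ)² = 708.600
MSB = 3419.871/3 = 1139.9569; MSW = 708.600/30 = 23.6200
F = MSB/MSW = 48.2624
df = (3, 30)
p-value (upper-tail) = 0.00000
At α=0.1: p < α → reject H₀

reject H₀: yes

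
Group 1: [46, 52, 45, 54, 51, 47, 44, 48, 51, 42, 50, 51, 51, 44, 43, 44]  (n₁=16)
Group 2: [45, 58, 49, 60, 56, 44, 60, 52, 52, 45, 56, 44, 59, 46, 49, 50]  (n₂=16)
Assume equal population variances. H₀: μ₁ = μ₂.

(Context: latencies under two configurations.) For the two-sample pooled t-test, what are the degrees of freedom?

degrees of freedom = 30

df = n₁ + n₂ − 2 = 16 + 16 − 2 = 30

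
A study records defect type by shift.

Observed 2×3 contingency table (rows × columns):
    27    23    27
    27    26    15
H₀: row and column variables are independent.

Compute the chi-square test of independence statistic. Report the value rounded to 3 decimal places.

Row totals [77, 68], col totals [54, 49, 42], n=145
χ² = (27−28.68)²/28.68 + (23−26.02)²/26.02 + (27−22.30)²/22.30 + (27−25.32)²/25.32 + (26−22.98)²/22.98 + (15−19.70)²/19.70 = 3.0654
df = 2

test statistic = 3.065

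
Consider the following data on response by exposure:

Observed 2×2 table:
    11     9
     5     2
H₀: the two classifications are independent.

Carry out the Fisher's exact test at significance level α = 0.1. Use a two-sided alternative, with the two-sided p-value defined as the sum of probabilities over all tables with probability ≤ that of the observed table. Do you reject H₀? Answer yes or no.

reject H₀: no

Margins: r₁=20, r₂=7, c₁=16, c₂=11, n=27
p_obs = C(20,11)·C(7,5)/C(27,16); sum pmf over tables with pmf ≤ p_obs
p-value (two-sided) = 0.66184
At α=0.1: p ≥ α → fail to reject H₀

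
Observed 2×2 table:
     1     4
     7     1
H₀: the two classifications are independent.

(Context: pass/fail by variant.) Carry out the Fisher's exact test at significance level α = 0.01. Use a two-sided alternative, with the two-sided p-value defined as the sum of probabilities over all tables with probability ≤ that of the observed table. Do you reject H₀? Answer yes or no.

reject H₀: no

Margins: r₁=5, r₂=8, c₁=8, c₂=5, n=13
p_obs = C(5,1)·C(8,7)/C(13,8); sum pmf over tables with pmf ≤ p_obs
p-value (two-sided) = 0.03186
At α=0.01: p ≥ α → fail to reject H₀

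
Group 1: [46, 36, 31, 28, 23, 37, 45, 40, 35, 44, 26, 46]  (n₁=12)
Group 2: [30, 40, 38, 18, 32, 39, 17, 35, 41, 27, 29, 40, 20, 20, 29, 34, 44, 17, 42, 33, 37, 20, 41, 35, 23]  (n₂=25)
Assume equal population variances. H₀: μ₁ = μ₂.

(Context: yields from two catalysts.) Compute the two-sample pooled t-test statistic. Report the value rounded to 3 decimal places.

x̄₁=36.417, s₁=8.084, n₁=12
x̄₂=31.240, s₂=8.800, n₂=25
s_p² = [11·8.084² + 24·8.800²]/35 = 73.6422
SE = √(s_p²·(1/12+1/25)) = 3.0137
t = (36.417−31.240)/3.0137 = 1.7177
df = 35

test statistic = 1.718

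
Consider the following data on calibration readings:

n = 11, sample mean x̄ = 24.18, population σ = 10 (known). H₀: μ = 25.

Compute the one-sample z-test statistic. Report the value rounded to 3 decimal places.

test statistic = -0.272

SE = σ/√n = 10/√11 = 3.0151
z = (x̄−μ₀)/SE = (24.18−25)/3.0151 = -0.2720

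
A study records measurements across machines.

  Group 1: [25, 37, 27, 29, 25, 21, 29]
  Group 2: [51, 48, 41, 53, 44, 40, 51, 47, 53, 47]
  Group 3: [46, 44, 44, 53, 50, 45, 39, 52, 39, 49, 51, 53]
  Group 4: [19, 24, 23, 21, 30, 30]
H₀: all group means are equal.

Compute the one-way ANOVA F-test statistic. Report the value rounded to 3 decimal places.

test statistic = 52.132

Group means [27.57, 47.50, 47.08, 24.50], grand mean 39.429
SSB = Σnᵢ(x̄ᵢ−x̄)² = 3675.940; SSW = ΣΣ(x−x̄ᵢ)² = 728.631
MSB = 3675.940/3 = 1225.3135; MSW = 728.631/31 = 23.5042
F = MSB/MSW = 52.1316
df = (3, 31)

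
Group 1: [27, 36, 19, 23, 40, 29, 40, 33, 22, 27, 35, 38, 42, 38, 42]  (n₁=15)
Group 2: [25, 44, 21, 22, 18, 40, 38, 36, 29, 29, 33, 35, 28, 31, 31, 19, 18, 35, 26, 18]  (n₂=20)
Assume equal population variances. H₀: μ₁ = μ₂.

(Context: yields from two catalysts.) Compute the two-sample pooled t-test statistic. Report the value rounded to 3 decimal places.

x̄₁=32.733, s₁=7.685, n₁=15
x̄₂=28.800, s₂=7.858, n₂=20
s_p² = [14·7.685² + 19·7.858²]/33 = 60.6101
SE = √(s_p²·(1/15+1/20)) = 2.6592
t = (32.733−28.800)/2.6592 = 1.4792
df = 33

test statistic = 1.479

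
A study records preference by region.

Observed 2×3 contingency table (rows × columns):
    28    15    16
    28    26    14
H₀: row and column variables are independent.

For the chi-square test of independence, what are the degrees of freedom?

df = (r−1)(c−1) = (2−1)·(3−1) = 2

degrees of freedom = 2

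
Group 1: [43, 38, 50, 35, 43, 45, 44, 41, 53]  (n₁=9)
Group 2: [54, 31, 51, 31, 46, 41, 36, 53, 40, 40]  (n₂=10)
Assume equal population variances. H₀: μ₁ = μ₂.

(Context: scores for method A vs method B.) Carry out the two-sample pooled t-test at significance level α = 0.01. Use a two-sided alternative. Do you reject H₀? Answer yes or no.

reject H₀: no

x̄₁=43.556, s₁=5.525, n₁=9
x̄₂=42.300, s₂=8.486, n₂=10
s_p² = [8·5.525² + 9·8.486²]/17 = 52.4895
SE = √(s_p²·(1/9+1/10)) = 3.3288
t = (43.556−42.300)/3.3288 = 0.3772
df = 17
p-value (two-sided) = 0.71071
At α=0.01: p ≥ α → fail to reject H₀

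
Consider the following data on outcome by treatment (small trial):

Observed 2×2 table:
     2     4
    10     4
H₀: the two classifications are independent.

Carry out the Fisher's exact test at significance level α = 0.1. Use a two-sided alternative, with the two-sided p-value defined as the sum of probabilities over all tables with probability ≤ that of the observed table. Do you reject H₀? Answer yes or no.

reject H₀: no

Margins: r₁=6, r₂=14, c₁=12, c₂=8, n=20
p_obs = C(6,2)·C(14,10)/C(20,12); sum pmf over tables with pmf ≤ p_obs
p-value (two-sided) = 0.16109
At α=0.1: p ≥ α → fail to reject H₀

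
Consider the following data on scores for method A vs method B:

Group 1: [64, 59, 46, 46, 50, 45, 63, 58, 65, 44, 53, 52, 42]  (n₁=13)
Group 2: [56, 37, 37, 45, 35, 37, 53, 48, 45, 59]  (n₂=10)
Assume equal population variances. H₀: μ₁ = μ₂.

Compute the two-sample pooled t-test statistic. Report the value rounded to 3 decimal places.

test statistic = 2.164

x̄₁=52.846, s₁=8.163, n₁=13
x̄₂=45.200, s₂=8.702, n₂=10
s_p² = [12·8.163² + 9·8.702²]/21 = 70.5377
SE = √(s_p²·(1/13+1/10)) = 3.5327
t = (52.846−45.200)/3.5327 = 2.1644
df = 21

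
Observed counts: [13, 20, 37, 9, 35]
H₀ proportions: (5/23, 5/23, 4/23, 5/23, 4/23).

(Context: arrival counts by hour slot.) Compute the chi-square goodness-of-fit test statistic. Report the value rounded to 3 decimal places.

test statistic = 43.066

n = 114; E_i = n·p_i = [24.78, 24.78, 19.83, 24.78, 19.83]
χ² = (13−24.78)²/24.78 + (20−24.78)²/24.78 + (37−19.83)²/19.83 + (9−24.78)²/24.78 + (35−19.83)²/19.83 = 43.0658
df = 4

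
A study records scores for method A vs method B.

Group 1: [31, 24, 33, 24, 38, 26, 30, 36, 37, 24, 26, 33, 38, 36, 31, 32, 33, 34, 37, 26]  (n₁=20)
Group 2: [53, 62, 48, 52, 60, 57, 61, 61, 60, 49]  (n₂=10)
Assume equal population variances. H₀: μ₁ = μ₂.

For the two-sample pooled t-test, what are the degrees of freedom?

df = n₁ + n₂ − 2 = 20 + 10 − 2 = 28

degrees of freedom = 28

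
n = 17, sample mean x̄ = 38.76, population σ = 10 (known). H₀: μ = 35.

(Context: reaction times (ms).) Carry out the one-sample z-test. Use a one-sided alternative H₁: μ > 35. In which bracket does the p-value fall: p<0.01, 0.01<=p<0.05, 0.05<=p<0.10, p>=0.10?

SE = σ/√n = 10/√17 = 2.4254
z = (x̄−μ₀)/SE = (38.76−35)/2.4254 = 1.5503
p-value (one-sided, H₁ greater) = 0.06054
→ bracket: 0.05<=p<0.10

p-value bracket: 0.05<=p<0.10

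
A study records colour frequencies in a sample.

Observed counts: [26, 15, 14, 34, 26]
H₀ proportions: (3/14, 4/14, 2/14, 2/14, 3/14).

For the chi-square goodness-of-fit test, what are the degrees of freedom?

degrees of freedom = 4

df = k − 1 = 5 − 1 = 4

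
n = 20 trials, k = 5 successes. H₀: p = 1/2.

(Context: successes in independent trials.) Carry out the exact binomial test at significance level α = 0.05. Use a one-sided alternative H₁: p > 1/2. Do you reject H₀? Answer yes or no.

reject H₀: no

Exact binomial: n=20, k=5, p₀=1/2=0.5000
P(X≥5) from Σ C(n,i)·p₀^i·(1−p₀)^(n−i)
p-value (one-sided, H₁ greater) = 0.99409
At α=0.05: p ≥ α → fail to reject H₀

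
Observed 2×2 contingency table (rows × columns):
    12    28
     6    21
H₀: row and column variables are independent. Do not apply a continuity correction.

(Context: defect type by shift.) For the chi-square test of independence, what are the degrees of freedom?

df = (r−1)(c−1) = (2−1)·(2−1) = 1

degrees of freedom = 1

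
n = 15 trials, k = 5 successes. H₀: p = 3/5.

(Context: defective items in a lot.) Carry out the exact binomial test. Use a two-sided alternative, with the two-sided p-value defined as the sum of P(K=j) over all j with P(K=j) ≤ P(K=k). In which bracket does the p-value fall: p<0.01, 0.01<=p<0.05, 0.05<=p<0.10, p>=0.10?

Exact binomial: n=15, k=5, p₀=3/5=0.6000
P(X=j) = C(n,j)·p₀^j·(1−p₀)^(n−j); p = Σ P(X=j) over j with P(X=j) ≤ P(X=5)
p-value (two-sided) = 0.06095
→ bracket: 0.05<=p<0.10

p-value bracket: 0.05<=p<0.10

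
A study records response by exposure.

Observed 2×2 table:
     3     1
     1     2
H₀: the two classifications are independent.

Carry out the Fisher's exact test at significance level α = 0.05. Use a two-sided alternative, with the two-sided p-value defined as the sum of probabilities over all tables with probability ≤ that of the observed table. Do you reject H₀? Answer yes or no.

reject H₀: no

Margins: r₁=4, r₂=3, c₁=4, c₂=3, n=7
p_obs = C(4,3)·C(3,1)/C(7,4); sum pmf over tables with pmf ≤ p_obs
p-value (two-sided) = 0.48571
At α=0.05: p ≥ α → fail to reject H₀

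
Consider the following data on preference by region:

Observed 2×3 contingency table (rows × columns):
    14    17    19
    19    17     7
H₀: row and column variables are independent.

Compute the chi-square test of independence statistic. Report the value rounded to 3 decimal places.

test statistic = 5.802

Row totals [50, 43], col totals [33, 34, 26], n=93
χ² = (14−17.74)²/17.74 + (17−18.28)²/18.28 + (19−13.98)²/13.98 + (19−15.26)²/15.26 + (17−15.72)²/15.72 + (7−12.02)²/12.02 = 5.8020
df = 2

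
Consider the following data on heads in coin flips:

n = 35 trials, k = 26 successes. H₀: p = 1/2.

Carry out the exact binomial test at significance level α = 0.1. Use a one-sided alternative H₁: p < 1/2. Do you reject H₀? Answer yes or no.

Exact binomial: n=35, k=26, p₀=1/2=0.5000
P(X≤26) from Σ C(n,i)·p₀^i·(1−p₀)^(n−i)
p-value (one-sided, H₁ less) = 0.99906
At α=0.1: p ≥ α → fail to reject H₀

reject H₀: no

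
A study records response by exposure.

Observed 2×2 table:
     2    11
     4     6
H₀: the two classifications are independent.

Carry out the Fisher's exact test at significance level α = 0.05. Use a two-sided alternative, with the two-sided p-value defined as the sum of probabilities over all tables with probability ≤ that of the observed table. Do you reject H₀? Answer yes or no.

Margins: r₁=13, r₂=10, c₁=6, c₂=17, n=23
p_obs = C(13,2)·C(10,4)/C(23,6); sum pmf over tables with pmf ≤ p_obs
p-value (two-sided) = 0.34129
At α=0.05: p ≥ α → fail to reject H₀

reject H₀: no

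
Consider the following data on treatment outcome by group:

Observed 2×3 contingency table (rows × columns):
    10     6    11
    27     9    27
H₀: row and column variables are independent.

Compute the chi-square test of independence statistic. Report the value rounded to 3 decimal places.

Row totals [27, 63], col totals [37, 15, 38], n=90
χ² = (10−11.10)²/11.10 + (6−4.50)²/4.50 + (11−11.40)²/11.40 + (27−25.90)²/25.90 + (9−10.50)²/10.50 + (27−26.60)²/26.60 = 0.8901
df = 2

test statistic = 0.890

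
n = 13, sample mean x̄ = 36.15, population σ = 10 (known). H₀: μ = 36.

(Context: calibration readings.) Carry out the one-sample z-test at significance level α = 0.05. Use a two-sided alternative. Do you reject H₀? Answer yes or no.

SE = σ/√n = 10/√13 = 2.7735
z = (x̄−μ₀)/SE = (36.15−36)/2.7735 = 0.0541
p-value (two-sided) = 0.95687
At α=0.05: p ≥ α → fail to reject H₀

reject H₀: no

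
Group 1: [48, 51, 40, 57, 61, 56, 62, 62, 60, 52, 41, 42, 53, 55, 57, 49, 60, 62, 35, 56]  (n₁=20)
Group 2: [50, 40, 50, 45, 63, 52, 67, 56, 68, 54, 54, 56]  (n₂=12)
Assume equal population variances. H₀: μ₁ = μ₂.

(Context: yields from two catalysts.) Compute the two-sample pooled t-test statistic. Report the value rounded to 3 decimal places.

test statistic = -0.544

x̄₁=52.950, s₁=8.153, n₁=20
x̄₂=54.583, s₂=8.328, n₂=12
s_p² = [19·8.153² + 11·8.328²]/30 = 67.5289
SE = √(s_p²·(1/20+1/12)) = 3.0006
t = (52.950−54.583)/3.0006 = -0.5443
df = 30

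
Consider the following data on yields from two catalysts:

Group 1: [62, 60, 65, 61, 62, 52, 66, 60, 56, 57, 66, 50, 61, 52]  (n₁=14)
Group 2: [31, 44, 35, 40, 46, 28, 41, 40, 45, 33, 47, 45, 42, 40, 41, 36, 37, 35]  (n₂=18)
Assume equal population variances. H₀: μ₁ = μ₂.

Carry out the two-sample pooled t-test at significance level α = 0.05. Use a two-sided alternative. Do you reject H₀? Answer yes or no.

x̄₁=59.286, s₁=5.210, n₁=14
x̄₂=39.222, s₂=5.397, n₂=18
s_p² = [13·5.210² + 17·5.397²]/30 = 28.2656
SE = √(s_p²·(1/14+1/18)) = 1.8945
t = (59.286−39.222)/1.8945 = 10.5902
df = 30
p-value (two-sided) = 0.00000
At α=0.05: p < α → reject H₀

reject H₀: yes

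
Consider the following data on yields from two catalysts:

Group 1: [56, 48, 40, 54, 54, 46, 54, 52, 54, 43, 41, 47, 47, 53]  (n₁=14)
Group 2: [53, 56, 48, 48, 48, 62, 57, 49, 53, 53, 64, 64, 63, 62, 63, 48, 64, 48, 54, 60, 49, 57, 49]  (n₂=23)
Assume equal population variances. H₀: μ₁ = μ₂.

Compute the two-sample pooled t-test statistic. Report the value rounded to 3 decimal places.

x̄₁=49.214, s₁=5.352, n₁=14
x̄₂=55.304, s₂=6.277, n₂=23
s_p² = [13·5.352² + 22·6.277²]/35 = 35.4065
SE = √(s_p²·(1/14+1/23)) = 2.0170
t = (49.214−55.304)/2.0170 = -3.0193
df = 35

test statistic = -3.019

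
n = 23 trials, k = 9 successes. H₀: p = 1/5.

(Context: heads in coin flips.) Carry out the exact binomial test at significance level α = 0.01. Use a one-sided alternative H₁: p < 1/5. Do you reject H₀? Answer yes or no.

reject H₀: no

Exact binomial: n=23, k=9, p₀=1/5=0.2000
P(X≤9) from Σ C(n,i)·p₀^i·(1−p₀)^(n−i)
p-value (one-sided, H₁ less) = 0.99106
At α=0.01: p ≥ α → fail to reject H₀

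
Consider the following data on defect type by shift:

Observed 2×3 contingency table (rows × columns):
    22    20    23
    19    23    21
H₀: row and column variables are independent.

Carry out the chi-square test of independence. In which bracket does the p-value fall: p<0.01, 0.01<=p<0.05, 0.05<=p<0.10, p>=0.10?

p-value bracket: p>=0.10

Row totals [65, 63], col totals [41, 43, 44], n=128
χ² = (22−20.82)²/20.82 + (20−21.84)²/21.84 + (23−22.34)²/22.34 + (19−20.18)²/20.18 + (23−21.16)²/21.16 + (21−21.66)²/21.66 = 0.4886
df = 2
p-value (upper-tail) = 0.78326
→ bracket: p>=0.10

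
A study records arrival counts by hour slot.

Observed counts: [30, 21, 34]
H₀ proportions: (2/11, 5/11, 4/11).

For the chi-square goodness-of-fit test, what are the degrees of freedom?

df = k − 1 = 3 − 1 = 2

degrees of freedom = 2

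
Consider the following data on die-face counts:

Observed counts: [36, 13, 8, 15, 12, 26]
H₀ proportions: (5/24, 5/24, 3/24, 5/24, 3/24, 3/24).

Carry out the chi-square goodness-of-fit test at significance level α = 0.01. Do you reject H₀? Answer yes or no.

reject H₀: yes

n = 110; E_i = n·p_i = [22.92, 22.92, 13.75, 22.92, 13.75, 13.75]
χ² = (36−22.92)²/22.92 + (13−22.92)²/22.92 + (8−13.75)²/13.75 + (15−22.92)²/22.92 + (12−13.75)²/13.75 + (26−13.75)²/13.75 = 28.0364
df = 5
p-value (upper-tail) = 0.00004
At α=0.01: p < α → reject H₀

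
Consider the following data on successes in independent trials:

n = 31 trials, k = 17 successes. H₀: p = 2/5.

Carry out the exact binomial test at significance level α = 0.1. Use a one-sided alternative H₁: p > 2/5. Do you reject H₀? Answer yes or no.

reject H₀: yes

Exact binomial: n=31, k=17, p₀=2/5=0.4000
P(X≥17) from Σ C(n,i)·p₀^i·(1−p₀)^(n−i)
p-value (one-sided, H₁ greater) = 0.06769
At α=0.1: p < α → reject H₀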